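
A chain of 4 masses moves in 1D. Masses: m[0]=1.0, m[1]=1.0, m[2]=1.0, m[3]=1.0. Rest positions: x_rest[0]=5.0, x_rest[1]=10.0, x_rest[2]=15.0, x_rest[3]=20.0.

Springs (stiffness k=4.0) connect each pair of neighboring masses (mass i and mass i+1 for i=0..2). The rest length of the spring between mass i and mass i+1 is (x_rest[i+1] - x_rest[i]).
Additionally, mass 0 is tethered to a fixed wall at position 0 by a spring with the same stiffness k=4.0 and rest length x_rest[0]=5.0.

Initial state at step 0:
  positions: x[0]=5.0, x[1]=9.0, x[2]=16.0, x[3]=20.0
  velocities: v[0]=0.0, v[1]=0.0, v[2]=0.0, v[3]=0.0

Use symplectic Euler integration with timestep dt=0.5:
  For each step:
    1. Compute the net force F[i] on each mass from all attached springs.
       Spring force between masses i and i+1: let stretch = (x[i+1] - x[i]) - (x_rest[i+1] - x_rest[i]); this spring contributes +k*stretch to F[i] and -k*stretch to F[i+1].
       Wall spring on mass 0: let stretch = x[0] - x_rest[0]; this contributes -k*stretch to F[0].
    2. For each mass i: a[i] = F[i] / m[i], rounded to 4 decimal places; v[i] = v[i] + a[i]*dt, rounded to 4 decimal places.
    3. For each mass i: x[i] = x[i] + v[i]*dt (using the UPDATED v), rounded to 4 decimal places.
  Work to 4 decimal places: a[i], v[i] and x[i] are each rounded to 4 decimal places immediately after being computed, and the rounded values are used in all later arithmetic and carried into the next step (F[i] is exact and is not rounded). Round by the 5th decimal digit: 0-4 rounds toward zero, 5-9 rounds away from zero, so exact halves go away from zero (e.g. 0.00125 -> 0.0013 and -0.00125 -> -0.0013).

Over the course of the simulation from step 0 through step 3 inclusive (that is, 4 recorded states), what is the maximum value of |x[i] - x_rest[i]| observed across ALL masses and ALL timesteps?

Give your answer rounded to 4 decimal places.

Answer: 2.0000

Derivation:
Step 0: x=[5.0000 9.0000 16.0000 20.0000] v=[0.0000 0.0000 0.0000 0.0000]
Step 1: x=[4.0000 12.0000 13.0000 21.0000] v=[-2.0000 6.0000 -6.0000 2.0000]
Step 2: x=[7.0000 8.0000 17.0000 19.0000] v=[6.0000 -8.0000 8.0000 -4.0000]
Step 3: x=[4.0000 12.0000 14.0000 20.0000] v=[-6.0000 8.0000 -6.0000 2.0000]
Max displacement = 2.0000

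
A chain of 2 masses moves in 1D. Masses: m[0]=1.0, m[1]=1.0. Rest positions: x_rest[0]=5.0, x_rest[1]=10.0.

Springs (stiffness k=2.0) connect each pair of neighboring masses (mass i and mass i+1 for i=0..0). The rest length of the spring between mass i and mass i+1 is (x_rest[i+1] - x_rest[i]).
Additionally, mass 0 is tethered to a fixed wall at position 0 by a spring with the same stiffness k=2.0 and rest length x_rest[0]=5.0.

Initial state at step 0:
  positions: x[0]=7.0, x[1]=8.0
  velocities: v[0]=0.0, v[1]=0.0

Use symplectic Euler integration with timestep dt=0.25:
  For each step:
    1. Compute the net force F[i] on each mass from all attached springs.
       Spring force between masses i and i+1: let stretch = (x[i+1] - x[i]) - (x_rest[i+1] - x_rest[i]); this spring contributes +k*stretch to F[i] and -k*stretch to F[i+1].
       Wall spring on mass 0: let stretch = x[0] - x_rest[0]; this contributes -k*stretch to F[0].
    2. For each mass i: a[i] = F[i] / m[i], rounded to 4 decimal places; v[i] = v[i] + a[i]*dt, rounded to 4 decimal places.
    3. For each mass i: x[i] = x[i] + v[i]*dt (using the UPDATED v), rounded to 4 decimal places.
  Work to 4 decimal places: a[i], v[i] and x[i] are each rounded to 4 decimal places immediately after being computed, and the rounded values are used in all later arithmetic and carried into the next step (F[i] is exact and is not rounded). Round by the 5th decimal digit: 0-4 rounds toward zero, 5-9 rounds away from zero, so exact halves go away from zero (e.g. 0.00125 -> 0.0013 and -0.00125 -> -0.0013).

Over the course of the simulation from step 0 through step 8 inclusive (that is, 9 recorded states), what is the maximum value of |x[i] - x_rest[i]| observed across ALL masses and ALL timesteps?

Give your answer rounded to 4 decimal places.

Answer: 2.5639

Derivation:
Step 0: x=[7.0000 8.0000] v=[0.0000 0.0000]
Step 1: x=[6.2500 8.5000] v=[-3.0000 2.0000]
Step 2: x=[5.0000 9.3438] v=[-5.0000 3.3750]
Step 3: x=[3.6680 10.2696] v=[-5.3281 3.7031]
Step 4: x=[2.7027 10.9952] v=[-3.8613 2.9023]
Step 5: x=[2.4361 11.3092] v=[-1.0664 1.2561]
Step 6: x=[2.9741 11.1391] v=[2.1521 -0.6805]
Step 7: x=[4.1610 10.5734] v=[4.7476 -2.2630]
Step 8: x=[5.6293 9.8311] v=[5.8733 -2.9692]
Max displacement = 2.5639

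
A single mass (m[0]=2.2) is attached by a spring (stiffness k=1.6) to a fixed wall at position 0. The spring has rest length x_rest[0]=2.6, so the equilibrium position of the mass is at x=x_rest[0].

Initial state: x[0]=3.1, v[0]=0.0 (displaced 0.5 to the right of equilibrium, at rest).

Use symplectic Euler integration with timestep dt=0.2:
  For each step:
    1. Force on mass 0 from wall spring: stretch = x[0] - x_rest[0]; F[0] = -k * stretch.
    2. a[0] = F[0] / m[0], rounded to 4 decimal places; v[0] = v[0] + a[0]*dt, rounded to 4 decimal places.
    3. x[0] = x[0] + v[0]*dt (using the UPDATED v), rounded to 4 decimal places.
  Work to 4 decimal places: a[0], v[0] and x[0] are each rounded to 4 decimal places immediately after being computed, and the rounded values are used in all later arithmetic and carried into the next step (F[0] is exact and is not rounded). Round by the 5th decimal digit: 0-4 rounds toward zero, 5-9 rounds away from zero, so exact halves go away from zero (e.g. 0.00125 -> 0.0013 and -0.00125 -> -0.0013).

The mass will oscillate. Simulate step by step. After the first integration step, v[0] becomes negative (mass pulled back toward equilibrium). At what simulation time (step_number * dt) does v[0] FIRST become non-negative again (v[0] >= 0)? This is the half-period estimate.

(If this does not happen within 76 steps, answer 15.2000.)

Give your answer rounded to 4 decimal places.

Step 0: x=[3.1000] v=[0.0000]
Step 1: x=[3.0855] v=[-0.0727]
Step 2: x=[3.0568] v=[-0.1433]
Step 3: x=[3.0149] v=[-0.2097]
Step 4: x=[2.9609] v=[-0.2700]
Step 5: x=[2.8964] v=[-0.3225]
Step 6: x=[2.8233] v=[-0.3656]
Step 7: x=[2.7437] v=[-0.3981]
Step 8: x=[2.6599] v=[-0.4190]
Step 9: x=[2.5744] v=[-0.4277]
Step 10: x=[2.4896] v=[-0.4240]
Step 11: x=[2.4080] v=[-0.4079]
Step 12: x=[2.3320] v=[-0.3800]
Step 13: x=[2.2638] v=[-0.3410]
Step 14: x=[2.2054] v=[-0.2921]
Step 15: x=[2.1585] v=[-0.2347]
Step 16: x=[2.1244] v=[-0.1705]
Step 17: x=[2.1041] v=[-0.1013]
Step 18: x=[2.0983] v=[-0.0292]
Step 19: x=[2.1071] v=[0.0438]
First v>=0 after going negative at step 19, time=3.8000

Answer: 3.8000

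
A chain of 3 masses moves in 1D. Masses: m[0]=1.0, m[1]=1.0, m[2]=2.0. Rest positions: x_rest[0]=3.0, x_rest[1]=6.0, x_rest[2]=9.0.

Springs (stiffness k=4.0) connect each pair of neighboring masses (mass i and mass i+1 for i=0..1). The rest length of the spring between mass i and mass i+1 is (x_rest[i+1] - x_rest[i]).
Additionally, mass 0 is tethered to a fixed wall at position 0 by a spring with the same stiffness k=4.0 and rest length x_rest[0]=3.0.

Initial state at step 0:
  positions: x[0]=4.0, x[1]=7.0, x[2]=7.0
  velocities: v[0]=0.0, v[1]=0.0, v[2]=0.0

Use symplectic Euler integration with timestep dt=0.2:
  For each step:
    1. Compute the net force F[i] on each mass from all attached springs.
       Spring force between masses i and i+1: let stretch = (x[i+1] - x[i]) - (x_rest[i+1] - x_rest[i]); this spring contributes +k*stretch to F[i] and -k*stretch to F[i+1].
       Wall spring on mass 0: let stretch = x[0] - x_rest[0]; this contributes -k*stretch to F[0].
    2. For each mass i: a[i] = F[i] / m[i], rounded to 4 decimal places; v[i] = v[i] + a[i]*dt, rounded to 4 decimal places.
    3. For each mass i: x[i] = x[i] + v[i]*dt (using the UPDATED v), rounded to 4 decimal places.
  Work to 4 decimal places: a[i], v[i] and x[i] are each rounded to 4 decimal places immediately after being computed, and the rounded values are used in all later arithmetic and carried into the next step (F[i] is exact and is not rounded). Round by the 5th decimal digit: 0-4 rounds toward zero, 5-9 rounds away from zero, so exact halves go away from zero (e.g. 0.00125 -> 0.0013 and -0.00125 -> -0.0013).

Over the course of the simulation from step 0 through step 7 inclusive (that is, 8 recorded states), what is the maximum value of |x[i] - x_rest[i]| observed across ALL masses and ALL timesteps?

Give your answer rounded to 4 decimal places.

Answer: 2.2905

Derivation:
Step 0: x=[4.0000 7.0000 7.0000] v=[0.0000 0.0000 0.0000]
Step 1: x=[3.8400 6.5200 7.2400] v=[-0.8000 -2.4000 1.2000]
Step 2: x=[3.4944 5.7264 7.6624] v=[-1.7280 -3.9680 2.1120]
Step 3: x=[2.9468 4.8854 8.1699] v=[-2.7379 -4.2048 2.5376]
Step 4: x=[2.2379 4.2598 8.6547] v=[-3.5445 -3.1281 2.4238]
Step 5: x=[1.4944 4.0139 9.0279] v=[-3.7173 -1.2297 1.8658]
Step 6: x=[0.9150 4.1671 9.2399] v=[-2.8972 0.7659 1.0602]
Step 7: x=[0.7095 4.6116 9.2861] v=[-1.0275 2.2225 0.2311]
Max displacement = 2.2905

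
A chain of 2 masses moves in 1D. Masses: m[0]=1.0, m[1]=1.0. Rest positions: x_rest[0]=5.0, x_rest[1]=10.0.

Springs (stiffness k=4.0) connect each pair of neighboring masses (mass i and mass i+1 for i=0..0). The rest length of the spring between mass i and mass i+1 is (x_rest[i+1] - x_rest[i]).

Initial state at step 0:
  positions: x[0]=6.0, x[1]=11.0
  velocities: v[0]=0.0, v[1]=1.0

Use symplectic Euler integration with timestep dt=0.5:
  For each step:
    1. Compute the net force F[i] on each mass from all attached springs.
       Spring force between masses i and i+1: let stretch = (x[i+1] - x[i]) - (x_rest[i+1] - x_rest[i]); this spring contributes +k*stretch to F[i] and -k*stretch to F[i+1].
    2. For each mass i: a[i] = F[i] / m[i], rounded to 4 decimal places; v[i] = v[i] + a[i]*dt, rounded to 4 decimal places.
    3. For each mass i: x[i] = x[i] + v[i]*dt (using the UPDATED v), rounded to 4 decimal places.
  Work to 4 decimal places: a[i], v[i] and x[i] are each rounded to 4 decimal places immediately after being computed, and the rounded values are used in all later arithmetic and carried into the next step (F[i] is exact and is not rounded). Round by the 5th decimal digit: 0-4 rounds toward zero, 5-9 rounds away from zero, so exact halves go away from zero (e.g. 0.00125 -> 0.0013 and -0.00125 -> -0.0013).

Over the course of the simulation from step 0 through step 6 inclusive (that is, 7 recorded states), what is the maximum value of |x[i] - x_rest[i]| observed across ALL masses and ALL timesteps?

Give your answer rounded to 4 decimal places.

Step 0: x=[6.0000 11.0000] v=[0.0000 1.0000]
Step 1: x=[6.0000 11.5000] v=[0.0000 1.0000]
Step 2: x=[6.5000 11.5000] v=[1.0000 0.0000]
Step 3: x=[7.0000 11.5000] v=[1.0000 0.0000]
Step 4: x=[7.0000 12.0000] v=[0.0000 1.0000]
Step 5: x=[7.0000 12.5000] v=[0.0000 1.0000]
Step 6: x=[7.5000 12.5000] v=[1.0000 0.0000]
Max displacement = 2.5000

Answer: 2.5000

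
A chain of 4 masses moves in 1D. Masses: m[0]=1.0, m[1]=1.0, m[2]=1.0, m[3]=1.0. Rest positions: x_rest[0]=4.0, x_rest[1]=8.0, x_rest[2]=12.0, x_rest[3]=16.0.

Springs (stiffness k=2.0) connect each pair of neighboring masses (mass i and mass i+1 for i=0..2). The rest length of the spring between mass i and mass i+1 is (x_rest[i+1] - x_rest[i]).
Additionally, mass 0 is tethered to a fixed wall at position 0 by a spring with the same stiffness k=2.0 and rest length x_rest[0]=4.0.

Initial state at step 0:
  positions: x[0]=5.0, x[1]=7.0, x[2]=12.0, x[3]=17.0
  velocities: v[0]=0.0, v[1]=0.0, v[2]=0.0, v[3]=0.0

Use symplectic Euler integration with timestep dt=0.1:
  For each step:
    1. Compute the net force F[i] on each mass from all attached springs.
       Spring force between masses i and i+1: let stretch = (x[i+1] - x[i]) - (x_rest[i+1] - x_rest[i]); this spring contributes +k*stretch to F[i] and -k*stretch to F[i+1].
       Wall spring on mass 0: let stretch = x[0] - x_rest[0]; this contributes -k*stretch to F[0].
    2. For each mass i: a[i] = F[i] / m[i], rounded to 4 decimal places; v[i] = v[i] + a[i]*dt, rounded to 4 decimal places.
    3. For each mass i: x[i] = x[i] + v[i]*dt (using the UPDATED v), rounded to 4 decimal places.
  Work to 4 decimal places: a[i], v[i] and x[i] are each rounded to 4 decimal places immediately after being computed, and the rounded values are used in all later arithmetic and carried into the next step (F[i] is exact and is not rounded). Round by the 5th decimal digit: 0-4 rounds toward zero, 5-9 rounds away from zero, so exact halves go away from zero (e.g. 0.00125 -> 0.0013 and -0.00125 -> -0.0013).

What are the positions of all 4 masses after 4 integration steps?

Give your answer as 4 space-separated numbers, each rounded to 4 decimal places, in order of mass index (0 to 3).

Step 0: x=[5.0000 7.0000 12.0000 17.0000] v=[0.0000 0.0000 0.0000 0.0000]
Step 1: x=[4.9400 7.0600 12.0000 16.9800] v=[-0.6000 0.6000 0.0000 -0.2000]
Step 2: x=[4.8236 7.1764 12.0008 16.9404] v=[-1.1640 1.1640 0.0080 -0.3960]
Step 3: x=[4.6578 7.3422 12.0039 16.8820] v=[-1.6582 1.6583 0.0310 -0.5839]
Step 4: x=[4.4525 7.5476 12.0113 16.8061] v=[-2.0529 2.0538 0.0743 -0.7595]

Answer: 4.4525 7.5476 12.0113 16.8061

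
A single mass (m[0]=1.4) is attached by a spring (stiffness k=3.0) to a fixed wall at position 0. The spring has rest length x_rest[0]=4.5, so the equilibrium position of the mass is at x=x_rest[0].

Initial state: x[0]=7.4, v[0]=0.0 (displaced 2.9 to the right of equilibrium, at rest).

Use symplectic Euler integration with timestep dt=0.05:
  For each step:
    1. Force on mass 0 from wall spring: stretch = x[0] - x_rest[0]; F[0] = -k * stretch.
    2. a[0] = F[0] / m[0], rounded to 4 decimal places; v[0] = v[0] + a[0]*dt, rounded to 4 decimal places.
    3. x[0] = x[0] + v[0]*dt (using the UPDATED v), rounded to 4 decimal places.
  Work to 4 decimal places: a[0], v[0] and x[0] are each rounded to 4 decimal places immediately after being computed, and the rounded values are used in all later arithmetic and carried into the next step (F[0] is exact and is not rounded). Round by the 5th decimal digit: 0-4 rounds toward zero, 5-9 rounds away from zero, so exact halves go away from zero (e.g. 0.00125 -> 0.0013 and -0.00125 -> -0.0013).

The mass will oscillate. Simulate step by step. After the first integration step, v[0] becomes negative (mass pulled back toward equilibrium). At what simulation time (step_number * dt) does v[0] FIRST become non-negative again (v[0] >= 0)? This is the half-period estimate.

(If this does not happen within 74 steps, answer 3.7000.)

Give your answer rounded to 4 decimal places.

Answer: 2.1500

Derivation:
Step 0: x=[7.4000] v=[0.0000]
Step 1: x=[7.3845] v=[-0.3107]
Step 2: x=[7.3535] v=[-0.6198]
Step 3: x=[7.3072] v=[-0.9255]
Step 4: x=[7.2459] v=[-1.2263]
Step 5: x=[7.1699] v=[-1.5205]
Step 6: x=[7.0796] v=[-1.8066]
Step 7: x=[6.9755] v=[-2.0830]
Step 8: x=[6.8581] v=[-2.3482]
Step 9: x=[6.7281] v=[-2.6009]
Step 10: x=[6.5861] v=[-2.8396]
Step 11: x=[6.4329] v=[-3.0631]
Step 12: x=[6.2694] v=[-3.2702]
Step 13: x=[6.0964] v=[-3.4598]
Step 14: x=[5.9149] v=[-3.6308]
Step 15: x=[5.7258] v=[-3.7824]
Step 16: x=[5.5301] v=[-3.9137]
Step 17: x=[5.3289] v=[-4.0241]
Step 18: x=[5.1233] v=[-4.1129]
Step 19: x=[4.9143] v=[-4.1797]
Step 20: x=[4.7031] v=[-4.2241]
Step 21: x=[4.4908] v=[-4.2459]
Step 22: x=[4.2786] v=[-4.2449]
Step 23: x=[4.0675] v=[-4.2212]
Step 24: x=[3.8588] v=[-4.1749]
Step 25: x=[3.6535] v=[-4.1062]
Step 26: x=[3.4527] v=[-4.0155]
Step 27: x=[3.2575] v=[-3.9033]
Step 28: x=[3.0690] v=[-3.7702]
Step 29: x=[2.8882] v=[-3.6169]
Step 30: x=[2.7160] v=[-3.4442]
Step 31: x=[2.5533] v=[-3.2531]
Step 32: x=[2.4011] v=[-3.0445]
Step 33: x=[2.2601] v=[-2.8196]
Step 34: x=[2.1311] v=[-2.5796]
Step 35: x=[2.0148] v=[-2.3258]
Step 36: x=[1.9118] v=[-2.0595]
Step 37: x=[1.8227] v=[-1.7822]
Step 38: x=[1.7479] v=[-1.4953]
Step 39: x=[1.6879] v=[-1.2004]
Step 40: x=[1.6429] v=[-0.8991]
Step 41: x=[1.6133] v=[-0.5930]
Step 42: x=[1.5991] v=[-0.2837]
Step 43: x=[1.6005] v=[0.0271]
First v>=0 after going negative at step 43, time=2.1500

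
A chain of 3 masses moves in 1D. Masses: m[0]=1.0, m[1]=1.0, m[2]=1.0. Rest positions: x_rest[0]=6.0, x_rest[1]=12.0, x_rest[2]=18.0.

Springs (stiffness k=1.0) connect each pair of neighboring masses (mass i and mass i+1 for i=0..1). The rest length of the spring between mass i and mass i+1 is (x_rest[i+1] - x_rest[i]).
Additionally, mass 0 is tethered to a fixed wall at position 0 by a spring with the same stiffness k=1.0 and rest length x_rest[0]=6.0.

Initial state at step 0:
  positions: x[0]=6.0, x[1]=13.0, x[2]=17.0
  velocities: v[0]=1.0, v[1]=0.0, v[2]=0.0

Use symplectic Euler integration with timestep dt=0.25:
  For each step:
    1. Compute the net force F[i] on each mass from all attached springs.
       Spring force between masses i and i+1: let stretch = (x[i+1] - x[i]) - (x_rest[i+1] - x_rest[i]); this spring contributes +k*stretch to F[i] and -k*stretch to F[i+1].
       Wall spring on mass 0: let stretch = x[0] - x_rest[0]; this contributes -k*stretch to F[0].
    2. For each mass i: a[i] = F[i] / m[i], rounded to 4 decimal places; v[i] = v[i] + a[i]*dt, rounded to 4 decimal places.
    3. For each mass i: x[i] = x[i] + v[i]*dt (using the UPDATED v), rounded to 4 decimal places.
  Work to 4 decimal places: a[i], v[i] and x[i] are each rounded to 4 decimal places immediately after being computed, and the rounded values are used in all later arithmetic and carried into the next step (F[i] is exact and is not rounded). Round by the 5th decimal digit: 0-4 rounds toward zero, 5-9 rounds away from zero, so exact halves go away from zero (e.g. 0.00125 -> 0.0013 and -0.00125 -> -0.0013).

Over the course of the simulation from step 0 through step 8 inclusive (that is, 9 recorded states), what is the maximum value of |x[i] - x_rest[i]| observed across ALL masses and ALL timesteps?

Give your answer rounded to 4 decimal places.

Answer: 1.0959

Derivation:
Step 0: x=[6.0000 13.0000 17.0000] v=[1.0000 0.0000 0.0000]
Step 1: x=[6.3125 12.8125 17.1250] v=[1.2500 -0.7500 0.5000]
Step 2: x=[6.6367 12.4883 17.3555] v=[1.2969 -1.2969 0.9219]
Step 3: x=[6.9119 12.1026 17.6568] v=[1.1006 -1.5430 1.2051]
Step 4: x=[7.0795 11.7396 17.9860] v=[0.6703 -1.4521 1.3166]
Step 5: x=[7.0959 11.4757 18.2998] v=[0.0655 -1.0555 1.2550]
Step 6: x=[6.9425 11.3646 18.5621] v=[-0.6135 -0.4444 1.0490]
Step 7: x=[6.6316 11.4270 18.7495] v=[-1.2436 0.2495 0.7496]
Step 8: x=[6.2059 11.6473 18.8543] v=[-1.7027 0.8813 0.4190]
Max displacement = 1.0959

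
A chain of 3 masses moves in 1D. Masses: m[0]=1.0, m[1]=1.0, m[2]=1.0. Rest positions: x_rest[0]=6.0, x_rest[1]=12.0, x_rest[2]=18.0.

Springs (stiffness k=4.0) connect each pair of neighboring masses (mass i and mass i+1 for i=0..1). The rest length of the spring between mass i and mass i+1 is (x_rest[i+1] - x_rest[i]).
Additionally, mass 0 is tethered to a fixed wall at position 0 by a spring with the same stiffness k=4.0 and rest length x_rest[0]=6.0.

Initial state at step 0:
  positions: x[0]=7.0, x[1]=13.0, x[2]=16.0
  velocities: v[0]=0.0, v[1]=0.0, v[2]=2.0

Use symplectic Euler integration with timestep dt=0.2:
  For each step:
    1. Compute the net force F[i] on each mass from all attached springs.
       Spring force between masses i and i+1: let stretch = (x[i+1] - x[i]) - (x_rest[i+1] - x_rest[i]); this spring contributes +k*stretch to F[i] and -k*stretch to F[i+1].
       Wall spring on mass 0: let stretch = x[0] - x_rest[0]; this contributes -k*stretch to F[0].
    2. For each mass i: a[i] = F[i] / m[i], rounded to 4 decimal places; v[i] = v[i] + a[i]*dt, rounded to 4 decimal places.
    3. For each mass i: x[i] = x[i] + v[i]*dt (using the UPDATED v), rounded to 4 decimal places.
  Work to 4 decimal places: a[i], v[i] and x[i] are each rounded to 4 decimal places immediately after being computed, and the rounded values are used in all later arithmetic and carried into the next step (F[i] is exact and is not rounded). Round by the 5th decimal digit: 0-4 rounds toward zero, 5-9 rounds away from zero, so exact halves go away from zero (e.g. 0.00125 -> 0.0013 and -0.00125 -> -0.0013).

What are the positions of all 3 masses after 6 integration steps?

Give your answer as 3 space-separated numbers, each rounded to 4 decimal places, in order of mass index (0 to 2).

Answer: 4.5171 12.1458 20.2186

Derivation:
Step 0: x=[7.0000 13.0000 16.0000] v=[0.0000 0.0000 2.0000]
Step 1: x=[6.8400 12.5200 16.8800] v=[-0.8000 -2.4000 4.4000]
Step 2: x=[6.4944 11.8288 18.0224] v=[-1.7280 -3.4560 5.7120]
Step 3: x=[5.9632 11.2751 19.1338] v=[-2.6560 -2.7686 5.5571]
Step 4: x=[5.3278 11.1289 19.9478] v=[-3.1770 -0.7312 4.0701]
Step 5: x=[4.7681 11.4655 20.3108] v=[-2.7984 1.6830 1.8150]
Step 6: x=[4.5171 12.1458 20.2186] v=[-1.2550 3.4013 -0.4612]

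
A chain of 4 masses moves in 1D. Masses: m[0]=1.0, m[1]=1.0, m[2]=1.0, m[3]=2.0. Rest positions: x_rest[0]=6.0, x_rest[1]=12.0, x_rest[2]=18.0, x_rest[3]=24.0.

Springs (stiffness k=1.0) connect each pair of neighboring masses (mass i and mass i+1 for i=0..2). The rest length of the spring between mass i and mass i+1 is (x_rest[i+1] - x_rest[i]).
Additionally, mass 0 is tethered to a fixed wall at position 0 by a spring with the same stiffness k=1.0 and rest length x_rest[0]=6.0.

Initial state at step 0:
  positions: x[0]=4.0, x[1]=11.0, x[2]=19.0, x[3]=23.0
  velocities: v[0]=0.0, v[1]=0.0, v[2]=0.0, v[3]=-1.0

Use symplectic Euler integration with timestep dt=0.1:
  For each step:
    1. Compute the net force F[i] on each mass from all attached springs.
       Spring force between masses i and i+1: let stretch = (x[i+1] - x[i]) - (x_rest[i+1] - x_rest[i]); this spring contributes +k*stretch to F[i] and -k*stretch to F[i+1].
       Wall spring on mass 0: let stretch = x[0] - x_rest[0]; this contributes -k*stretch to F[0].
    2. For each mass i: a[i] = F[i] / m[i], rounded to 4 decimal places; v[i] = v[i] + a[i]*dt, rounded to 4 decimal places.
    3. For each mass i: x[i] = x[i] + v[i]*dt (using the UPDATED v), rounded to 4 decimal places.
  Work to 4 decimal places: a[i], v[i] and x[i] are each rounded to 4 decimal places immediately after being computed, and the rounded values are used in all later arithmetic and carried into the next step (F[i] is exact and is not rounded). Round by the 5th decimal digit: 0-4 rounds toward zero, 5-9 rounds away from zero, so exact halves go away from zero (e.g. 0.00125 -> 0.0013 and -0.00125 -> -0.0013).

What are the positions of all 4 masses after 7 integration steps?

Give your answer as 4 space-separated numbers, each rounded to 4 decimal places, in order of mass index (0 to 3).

Answer: 4.7786 11.2433 17.9479 22.5769

Derivation:
Step 0: x=[4.0000 11.0000 19.0000 23.0000] v=[0.0000 0.0000 0.0000 -1.0000]
Step 1: x=[4.0300 11.0100 18.9600 22.9100] v=[0.3000 0.1000 -0.4000 -0.9000]
Step 2: x=[4.0895 11.0297 18.8800 22.8303] v=[0.5950 0.1970 -0.8000 -0.7975]
Step 3: x=[4.1775 11.0585 18.7610 22.7608] v=[0.8801 0.2880 -1.1900 -0.6950]
Step 4: x=[4.2926 11.0955 18.6050 22.7013] v=[1.1505 0.3702 -1.5603 -0.5950]
Step 5: x=[4.4328 11.1396 18.4148 22.6513] v=[1.4015 0.4409 -1.9016 -0.4998]
Step 6: x=[4.5957 11.1894 18.1943 22.6101] v=[1.6289 0.4977 -2.2055 -0.4116]
Step 7: x=[4.7786 11.2433 17.9479 22.5769] v=[1.8287 0.5388 -2.4644 -0.3324]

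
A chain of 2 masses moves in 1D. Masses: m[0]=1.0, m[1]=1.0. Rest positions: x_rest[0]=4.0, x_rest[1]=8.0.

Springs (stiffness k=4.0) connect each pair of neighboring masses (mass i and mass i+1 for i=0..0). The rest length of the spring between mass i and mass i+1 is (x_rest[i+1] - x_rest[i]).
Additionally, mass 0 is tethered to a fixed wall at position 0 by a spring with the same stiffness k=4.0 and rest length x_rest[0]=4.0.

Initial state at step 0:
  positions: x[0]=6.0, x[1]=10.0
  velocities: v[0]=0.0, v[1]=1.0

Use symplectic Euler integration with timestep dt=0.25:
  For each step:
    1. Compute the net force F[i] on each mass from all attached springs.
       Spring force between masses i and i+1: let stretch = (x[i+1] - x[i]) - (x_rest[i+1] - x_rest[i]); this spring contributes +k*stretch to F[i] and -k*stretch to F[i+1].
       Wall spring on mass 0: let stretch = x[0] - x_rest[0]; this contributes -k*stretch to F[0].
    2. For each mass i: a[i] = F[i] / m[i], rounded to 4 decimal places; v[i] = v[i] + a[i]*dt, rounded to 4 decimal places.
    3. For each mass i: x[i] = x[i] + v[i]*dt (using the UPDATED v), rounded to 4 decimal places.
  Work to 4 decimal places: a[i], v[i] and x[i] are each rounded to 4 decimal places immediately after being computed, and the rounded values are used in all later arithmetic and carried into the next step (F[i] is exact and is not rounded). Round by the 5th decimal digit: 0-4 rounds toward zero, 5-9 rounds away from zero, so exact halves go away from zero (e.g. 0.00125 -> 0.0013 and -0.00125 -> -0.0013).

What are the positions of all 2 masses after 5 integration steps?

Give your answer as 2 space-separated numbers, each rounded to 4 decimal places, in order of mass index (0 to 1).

Step 0: x=[6.0000 10.0000] v=[0.0000 1.0000]
Step 1: x=[5.5000 10.2500] v=[-2.0000 1.0000]
Step 2: x=[4.8125 10.3125] v=[-2.7500 0.2500]
Step 3: x=[4.2969 10.0000] v=[-2.0625 -1.2500]
Step 4: x=[4.1328 9.2617] v=[-0.6563 -2.9531]
Step 5: x=[4.2178 8.2412] v=[0.3398 -4.0820]

Answer: 4.2178 8.2412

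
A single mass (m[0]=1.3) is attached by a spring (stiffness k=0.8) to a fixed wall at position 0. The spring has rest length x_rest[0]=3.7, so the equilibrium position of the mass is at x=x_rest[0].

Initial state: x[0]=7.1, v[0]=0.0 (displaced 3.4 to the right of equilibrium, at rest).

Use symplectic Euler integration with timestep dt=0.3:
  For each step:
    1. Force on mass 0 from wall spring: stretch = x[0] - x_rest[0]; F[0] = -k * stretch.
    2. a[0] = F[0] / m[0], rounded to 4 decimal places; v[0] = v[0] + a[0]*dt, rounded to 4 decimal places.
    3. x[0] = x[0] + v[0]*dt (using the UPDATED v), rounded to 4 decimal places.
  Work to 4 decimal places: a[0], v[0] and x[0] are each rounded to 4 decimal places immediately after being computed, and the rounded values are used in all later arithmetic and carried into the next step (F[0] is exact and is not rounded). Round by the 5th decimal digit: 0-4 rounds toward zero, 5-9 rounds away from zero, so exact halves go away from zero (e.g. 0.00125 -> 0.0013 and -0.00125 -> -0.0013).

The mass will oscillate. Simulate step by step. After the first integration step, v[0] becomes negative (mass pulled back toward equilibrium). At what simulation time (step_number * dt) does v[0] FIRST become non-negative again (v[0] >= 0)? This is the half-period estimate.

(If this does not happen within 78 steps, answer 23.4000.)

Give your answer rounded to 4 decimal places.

Step 0: x=[7.1000] v=[0.0000]
Step 1: x=[6.9117] v=[-0.6277]
Step 2: x=[6.5455] v=[-1.2206]
Step 3: x=[6.0217] v=[-1.7459]
Step 4: x=[5.3694] v=[-2.1745]
Step 5: x=[4.6246] v=[-2.4827]
Step 6: x=[3.8286] v=[-2.6534]
Step 7: x=[3.0255] v=[-2.6771]
Step 8: x=[2.2597] v=[-2.5526]
Step 9: x=[1.5737] v=[-2.2867]
Step 10: x=[1.0054] v=[-1.8942]
Step 11: x=[0.5864] v=[-1.3967]
Step 12: x=[0.3398] v=[-0.8219]
Step 13: x=[0.2793] v=[-0.2016]
Step 14: x=[0.4083] v=[0.4299]
First v>=0 after going negative at step 14, time=4.2000

Answer: 4.2000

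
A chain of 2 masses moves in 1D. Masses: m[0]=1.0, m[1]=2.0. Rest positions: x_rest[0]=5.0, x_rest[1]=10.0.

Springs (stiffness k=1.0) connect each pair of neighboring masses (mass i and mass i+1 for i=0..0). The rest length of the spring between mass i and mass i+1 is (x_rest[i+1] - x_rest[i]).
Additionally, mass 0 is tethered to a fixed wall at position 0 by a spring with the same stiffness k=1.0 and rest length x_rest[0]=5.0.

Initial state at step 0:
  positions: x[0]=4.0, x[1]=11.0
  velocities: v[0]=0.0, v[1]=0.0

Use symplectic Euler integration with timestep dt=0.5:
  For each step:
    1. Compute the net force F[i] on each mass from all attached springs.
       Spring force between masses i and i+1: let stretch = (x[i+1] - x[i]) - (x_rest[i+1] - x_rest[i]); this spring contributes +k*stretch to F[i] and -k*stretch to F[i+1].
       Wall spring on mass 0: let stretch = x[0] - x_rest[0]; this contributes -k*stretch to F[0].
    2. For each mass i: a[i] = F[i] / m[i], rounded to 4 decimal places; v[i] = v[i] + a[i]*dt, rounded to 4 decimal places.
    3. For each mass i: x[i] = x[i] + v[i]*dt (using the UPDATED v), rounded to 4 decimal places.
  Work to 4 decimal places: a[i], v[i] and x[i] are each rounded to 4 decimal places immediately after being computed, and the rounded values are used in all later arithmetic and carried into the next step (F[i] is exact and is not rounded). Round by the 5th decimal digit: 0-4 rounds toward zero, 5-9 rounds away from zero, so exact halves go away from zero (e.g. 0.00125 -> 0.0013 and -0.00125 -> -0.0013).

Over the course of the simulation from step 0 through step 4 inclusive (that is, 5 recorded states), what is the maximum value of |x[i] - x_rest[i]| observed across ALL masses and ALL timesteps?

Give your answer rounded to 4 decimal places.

Step 0: x=[4.0000 11.0000] v=[0.0000 0.0000]
Step 1: x=[4.7500 10.7500] v=[1.5000 -0.5000]
Step 2: x=[5.8125 10.3750] v=[2.1250 -0.7500]
Step 3: x=[6.5625 10.0547] v=[1.5000 -0.6406]
Step 4: x=[6.5449 9.9229] v=[-0.0352 -0.2637]
Max displacement = 1.5625

Answer: 1.5625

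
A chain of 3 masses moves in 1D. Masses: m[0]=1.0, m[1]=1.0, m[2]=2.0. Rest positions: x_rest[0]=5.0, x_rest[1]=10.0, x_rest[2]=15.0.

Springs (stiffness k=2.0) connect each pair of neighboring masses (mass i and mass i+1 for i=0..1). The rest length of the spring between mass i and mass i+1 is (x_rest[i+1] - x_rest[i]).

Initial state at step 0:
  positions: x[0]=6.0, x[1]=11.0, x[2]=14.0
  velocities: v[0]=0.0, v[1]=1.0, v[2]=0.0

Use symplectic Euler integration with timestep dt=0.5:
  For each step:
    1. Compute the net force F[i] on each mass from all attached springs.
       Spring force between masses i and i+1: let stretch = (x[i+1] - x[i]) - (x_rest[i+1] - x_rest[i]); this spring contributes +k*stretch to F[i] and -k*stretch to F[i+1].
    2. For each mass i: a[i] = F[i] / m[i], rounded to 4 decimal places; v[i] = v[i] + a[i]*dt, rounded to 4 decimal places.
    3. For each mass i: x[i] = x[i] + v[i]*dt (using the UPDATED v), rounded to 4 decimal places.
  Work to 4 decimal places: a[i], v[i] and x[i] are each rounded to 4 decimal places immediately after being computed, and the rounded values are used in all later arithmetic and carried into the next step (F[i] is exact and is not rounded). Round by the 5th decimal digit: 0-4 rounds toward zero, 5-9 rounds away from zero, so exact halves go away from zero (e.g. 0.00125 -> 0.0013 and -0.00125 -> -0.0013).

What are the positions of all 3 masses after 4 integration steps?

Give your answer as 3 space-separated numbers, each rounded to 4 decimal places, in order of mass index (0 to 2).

Step 0: x=[6.0000 11.0000 14.0000] v=[0.0000 1.0000 0.0000]
Step 1: x=[6.0000 10.5000 14.5000] v=[0.0000 -1.0000 1.0000]
Step 2: x=[5.7500 9.7500 15.2500] v=[-0.5000 -1.5000 1.5000]
Step 3: x=[5.0000 9.7500 15.8750] v=[-1.5000 0.0000 1.2500]
Step 4: x=[4.1250 10.4375 16.2188] v=[-1.7500 1.3750 0.6875]

Answer: 4.1250 10.4375 16.2188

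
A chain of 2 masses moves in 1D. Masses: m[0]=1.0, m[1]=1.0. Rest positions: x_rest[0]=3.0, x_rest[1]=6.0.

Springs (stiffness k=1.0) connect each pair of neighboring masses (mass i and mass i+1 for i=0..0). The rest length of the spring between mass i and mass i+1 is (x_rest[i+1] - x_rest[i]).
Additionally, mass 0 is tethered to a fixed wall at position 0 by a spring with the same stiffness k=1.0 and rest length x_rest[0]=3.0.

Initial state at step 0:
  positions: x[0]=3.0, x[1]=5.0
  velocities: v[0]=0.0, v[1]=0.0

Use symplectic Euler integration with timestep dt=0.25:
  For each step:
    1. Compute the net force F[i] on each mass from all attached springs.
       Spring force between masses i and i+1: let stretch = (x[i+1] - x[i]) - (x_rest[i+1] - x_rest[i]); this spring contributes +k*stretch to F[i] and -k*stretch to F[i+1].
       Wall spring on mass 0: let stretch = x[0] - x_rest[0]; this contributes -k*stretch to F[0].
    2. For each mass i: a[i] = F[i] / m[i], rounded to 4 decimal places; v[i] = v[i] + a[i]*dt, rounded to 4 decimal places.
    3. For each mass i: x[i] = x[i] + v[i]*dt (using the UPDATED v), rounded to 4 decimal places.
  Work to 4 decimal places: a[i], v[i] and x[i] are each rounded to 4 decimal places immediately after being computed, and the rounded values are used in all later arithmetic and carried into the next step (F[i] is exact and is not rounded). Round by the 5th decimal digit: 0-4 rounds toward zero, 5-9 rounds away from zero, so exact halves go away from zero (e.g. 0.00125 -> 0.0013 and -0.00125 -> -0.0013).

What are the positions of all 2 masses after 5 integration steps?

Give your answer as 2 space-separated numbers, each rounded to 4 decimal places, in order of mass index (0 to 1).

Answer: 2.4208 5.6965

Derivation:
Step 0: x=[3.0000 5.0000] v=[0.0000 0.0000]
Step 1: x=[2.9375 5.0625] v=[-0.2500 0.2500]
Step 2: x=[2.8242 5.1797] v=[-0.4531 0.4688]
Step 3: x=[2.6816 5.3372] v=[-0.5703 0.6299]
Step 4: x=[2.5374 5.5162] v=[-0.5768 0.7160]
Step 5: x=[2.4208 5.6965] v=[-0.4665 0.7213]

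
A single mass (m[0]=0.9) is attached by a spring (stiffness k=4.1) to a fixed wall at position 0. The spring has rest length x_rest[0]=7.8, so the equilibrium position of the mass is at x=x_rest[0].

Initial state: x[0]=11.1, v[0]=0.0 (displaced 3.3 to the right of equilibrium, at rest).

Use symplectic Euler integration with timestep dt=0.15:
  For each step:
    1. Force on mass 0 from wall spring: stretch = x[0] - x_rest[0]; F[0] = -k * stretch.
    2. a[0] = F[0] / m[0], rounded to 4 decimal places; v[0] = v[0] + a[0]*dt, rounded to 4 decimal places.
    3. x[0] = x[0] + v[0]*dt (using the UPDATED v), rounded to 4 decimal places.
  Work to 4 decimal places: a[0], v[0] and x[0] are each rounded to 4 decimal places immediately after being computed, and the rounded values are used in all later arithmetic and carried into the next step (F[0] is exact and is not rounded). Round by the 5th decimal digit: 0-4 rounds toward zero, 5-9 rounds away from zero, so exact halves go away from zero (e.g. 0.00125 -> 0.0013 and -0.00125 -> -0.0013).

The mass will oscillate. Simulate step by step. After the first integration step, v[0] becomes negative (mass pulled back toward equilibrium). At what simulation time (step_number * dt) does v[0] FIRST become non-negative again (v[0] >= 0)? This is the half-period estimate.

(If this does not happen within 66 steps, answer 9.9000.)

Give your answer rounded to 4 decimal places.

Answer: 1.5000

Derivation:
Step 0: x=[11.1000] v=[0.0000]
Step 1: x=[10.7618] v=[-2.2550]
Step 2: x=[10.1200] v=[-4.2789]
Step 3: x=[9.2404] v=[-5.8642]
Step 4: x=[8.2131] v=[-6.8485]
Step 5: x=[7.1435] v=[-7.1308]
Step 6: x=[6.1412] v=[-6.6822]
Step 7: x=[5.3089] v=[-5.5487]
Step 8: x=[4.7319] v=[-3.8465]
Step 9: x=[4.4694] v=[-1.7500]
Step 10: x=[4.5483] v=[0.5259]
First v>=0 after going negative at step 10, time=1.5000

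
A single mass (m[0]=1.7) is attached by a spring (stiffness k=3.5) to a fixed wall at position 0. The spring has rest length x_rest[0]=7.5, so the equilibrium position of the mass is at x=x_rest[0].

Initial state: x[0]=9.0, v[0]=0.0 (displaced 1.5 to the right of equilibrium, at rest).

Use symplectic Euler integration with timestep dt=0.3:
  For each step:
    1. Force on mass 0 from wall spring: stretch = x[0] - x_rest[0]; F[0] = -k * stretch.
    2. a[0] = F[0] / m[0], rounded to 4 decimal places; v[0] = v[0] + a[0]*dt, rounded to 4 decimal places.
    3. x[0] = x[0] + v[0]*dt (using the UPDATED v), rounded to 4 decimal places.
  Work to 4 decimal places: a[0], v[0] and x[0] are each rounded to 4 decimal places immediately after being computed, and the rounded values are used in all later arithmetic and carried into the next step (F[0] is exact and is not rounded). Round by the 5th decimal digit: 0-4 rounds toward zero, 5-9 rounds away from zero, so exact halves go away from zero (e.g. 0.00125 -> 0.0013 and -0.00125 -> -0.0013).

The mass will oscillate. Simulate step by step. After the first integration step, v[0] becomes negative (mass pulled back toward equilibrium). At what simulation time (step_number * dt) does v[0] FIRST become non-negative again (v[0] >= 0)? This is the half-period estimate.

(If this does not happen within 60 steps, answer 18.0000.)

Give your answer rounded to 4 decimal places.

Step 0: x=[9.0000] v=[0.0000]
Step 1: x=[8.7221] v=[-0.9265]
Step 2: x=[8.2177] v=[-1.6813]
Step 3: x=[7.5803] v=[-2.1246]
Step 4: x=[6.9280] v=[-2.1742]
Step 5: x=[6.3817] v=[-1.8209]
Step 6: x=[6.0426] v=[-1.1302]
Step 7: x=[5.9736] v=[-0.2301]
Step 8: x=[6.1874] v=[0.7127]
First v>=0 after going negative at step 8, time=2.4000

Answer: 2.4000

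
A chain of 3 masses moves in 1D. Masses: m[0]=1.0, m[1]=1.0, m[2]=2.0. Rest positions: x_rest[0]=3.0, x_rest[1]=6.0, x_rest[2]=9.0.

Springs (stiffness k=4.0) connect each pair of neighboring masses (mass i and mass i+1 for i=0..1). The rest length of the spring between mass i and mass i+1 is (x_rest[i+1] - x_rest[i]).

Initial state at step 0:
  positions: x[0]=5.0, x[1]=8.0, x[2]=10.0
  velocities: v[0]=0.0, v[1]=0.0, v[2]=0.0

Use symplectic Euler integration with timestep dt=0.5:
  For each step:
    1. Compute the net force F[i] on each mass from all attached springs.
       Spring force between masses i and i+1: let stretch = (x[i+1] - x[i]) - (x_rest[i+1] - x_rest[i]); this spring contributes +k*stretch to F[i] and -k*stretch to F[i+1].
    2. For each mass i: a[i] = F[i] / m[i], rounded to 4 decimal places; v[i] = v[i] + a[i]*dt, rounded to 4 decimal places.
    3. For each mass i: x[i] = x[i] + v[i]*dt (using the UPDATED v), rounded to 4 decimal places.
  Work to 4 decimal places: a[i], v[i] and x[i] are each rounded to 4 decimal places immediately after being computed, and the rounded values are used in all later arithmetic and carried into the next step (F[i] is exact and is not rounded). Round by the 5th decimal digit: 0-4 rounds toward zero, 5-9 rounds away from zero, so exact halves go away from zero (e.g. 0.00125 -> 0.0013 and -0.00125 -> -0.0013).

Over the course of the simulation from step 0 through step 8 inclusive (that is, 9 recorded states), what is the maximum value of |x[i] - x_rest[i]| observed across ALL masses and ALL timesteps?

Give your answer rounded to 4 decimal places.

Answer: 2.4063

Derivation:
Step 0: x=[5.0000 8.0000 10.0000] v=[0.0000 0.0000 0.0000]
Step 1: x=[5.0000 7.0000 10.5000] v=[0.0000 -2.0000 1.0000]
Step 2: x=[4.0000 7.5000 10.7500] v=[-2.0000 1.0000 0.5000]
Step 3: x=[3.5000 7.7500 10.8750] v=[-1.0000 0.5000 0.2500]
Step 4: x=[4.2500 6.8750 10.9375] v=[1.5000 -1.7500 0.1250]
Step 5: x=[4.6250 7.4375 10.4688] v=[0.7500 1.1250 -0.9375]
Step 6: x=[4.8125 8.2188 9.9844] v=[0.3750 1.5626 -0.9688]
Step 7: x=[5.4063 7.3594 10.1172] v=[1.1876 -1.7188 0.2656]
Step 8: x=[4.9532 7.3047 10.3711] v=[-0.9062 -0.1094 0.5078]
Max displacement = 2.4063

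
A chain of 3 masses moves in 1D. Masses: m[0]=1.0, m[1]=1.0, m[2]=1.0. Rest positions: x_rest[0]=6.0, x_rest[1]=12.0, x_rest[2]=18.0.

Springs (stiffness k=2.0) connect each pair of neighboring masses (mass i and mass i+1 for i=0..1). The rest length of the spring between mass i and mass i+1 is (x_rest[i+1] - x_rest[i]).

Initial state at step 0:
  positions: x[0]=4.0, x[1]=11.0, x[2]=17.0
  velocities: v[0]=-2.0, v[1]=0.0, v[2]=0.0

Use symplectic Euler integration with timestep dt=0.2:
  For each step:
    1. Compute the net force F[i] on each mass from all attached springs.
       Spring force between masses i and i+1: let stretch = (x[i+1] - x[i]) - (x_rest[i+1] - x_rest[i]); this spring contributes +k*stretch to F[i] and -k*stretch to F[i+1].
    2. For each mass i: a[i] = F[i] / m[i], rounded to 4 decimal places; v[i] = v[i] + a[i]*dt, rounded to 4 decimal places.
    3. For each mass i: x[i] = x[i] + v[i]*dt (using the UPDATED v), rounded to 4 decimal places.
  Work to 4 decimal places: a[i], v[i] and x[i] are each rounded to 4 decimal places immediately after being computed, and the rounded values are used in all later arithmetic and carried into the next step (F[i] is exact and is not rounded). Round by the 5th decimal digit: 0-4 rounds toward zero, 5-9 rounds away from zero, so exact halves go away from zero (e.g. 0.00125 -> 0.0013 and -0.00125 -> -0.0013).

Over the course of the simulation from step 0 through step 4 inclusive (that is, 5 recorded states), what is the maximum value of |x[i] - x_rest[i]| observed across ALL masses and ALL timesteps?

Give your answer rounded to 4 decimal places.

Answer: 2.6844

Derivation:
Step 0: x=[4.0000 11.0000 17.0000] v=[-2.0000 0.0000 0.0000]
Step 1: x=[3.6800 10.9200 17.0000] v=[-1.6000 -0.4000 0.0000]
Step 2: x=[3.4592 10.7472 16.9936] v=[-1.1040 -0.8640 -0.0320]
Step 3: x=[3.3414 10.4911 16.9675] v=[-0.5888 -1.2806 -0.1306]
Step 4: x=[3.3156 10.1811 16.9033] v=[-0.1289 -1.5499 -0.3212]
Max displacement = 2.6844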